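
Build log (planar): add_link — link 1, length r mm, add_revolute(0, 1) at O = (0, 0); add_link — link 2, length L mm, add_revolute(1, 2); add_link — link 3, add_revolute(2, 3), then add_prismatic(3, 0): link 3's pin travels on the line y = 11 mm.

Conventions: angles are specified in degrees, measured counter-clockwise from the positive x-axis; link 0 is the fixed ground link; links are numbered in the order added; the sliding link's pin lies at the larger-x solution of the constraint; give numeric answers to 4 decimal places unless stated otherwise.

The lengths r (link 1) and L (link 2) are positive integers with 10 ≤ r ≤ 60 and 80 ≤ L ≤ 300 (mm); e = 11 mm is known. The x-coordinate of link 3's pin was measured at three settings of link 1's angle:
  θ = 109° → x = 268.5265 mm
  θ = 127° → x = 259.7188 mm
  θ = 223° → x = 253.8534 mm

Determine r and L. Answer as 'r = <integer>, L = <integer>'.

constraint per measurement: (x − r cos θ)² + (r sin θ − e)² = L²
subtracting the θ₁ and θ₂ equations cancels the r² and L² terms:
r = (x₁² − x₂²) / (2[(x₁cos θ₁ + e sin θ₁) − (x₂cos θ₂ + e sin θ₂)]) = 32.9998 → r = 33
L² = (x₁ − r cos θ₁)² + (r sin θ₁ − e)² = 78399.9974 → L = 280.0000 → L = 280
check at θ₃=223°: x = 253.8534 (printed 253.8534) ✓

r = 33, L = 280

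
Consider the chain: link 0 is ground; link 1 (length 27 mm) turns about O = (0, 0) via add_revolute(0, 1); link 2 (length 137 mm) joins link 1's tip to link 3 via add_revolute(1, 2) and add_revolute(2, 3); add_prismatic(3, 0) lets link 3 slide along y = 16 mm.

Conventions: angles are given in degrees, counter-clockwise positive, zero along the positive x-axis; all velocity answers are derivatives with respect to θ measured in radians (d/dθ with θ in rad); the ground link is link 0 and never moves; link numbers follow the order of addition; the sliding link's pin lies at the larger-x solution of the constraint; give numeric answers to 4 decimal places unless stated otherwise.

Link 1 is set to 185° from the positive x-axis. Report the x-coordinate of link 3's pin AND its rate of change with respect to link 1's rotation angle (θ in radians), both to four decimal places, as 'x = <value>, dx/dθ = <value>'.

geometry: r = 27 mm, L = 137 mm, e = 16 mm
crank pin P = (r cos θ, r sin θ) = (-26.897257, -2.353205)
h = r sin θ − e = -2.353205 − 16 = -18.353205
x = r cos θ + √(L² − h²) = -26.897257 + 135.765091 = 108.867834
dx/dθ = −r sin θ − h·r cos θ/√(L² − h²) (θ in radians; h = -18.353205) = -1.282861

x = 108.8678, dx/dθ = -1.2829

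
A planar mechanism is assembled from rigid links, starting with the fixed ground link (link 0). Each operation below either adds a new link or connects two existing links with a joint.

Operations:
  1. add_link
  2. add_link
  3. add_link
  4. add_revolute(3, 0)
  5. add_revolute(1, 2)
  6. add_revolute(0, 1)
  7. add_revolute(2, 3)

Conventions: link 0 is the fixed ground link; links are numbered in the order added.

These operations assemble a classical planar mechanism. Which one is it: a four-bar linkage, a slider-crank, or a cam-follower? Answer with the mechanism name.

links: 4 (incl. ground); joints: 4 revolute, 0 prismatic, 0 higher (cam) pair, forming one closed loop
4 links in a single 4R loop → four-bar linkage

four-bar linkage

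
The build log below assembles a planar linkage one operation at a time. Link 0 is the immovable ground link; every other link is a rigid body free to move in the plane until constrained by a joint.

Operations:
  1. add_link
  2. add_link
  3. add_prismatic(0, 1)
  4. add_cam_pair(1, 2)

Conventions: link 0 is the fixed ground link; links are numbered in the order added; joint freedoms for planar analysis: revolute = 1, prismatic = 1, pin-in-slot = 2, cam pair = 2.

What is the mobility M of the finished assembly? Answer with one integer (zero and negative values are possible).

L=1 J1=0 J2=0
add link → L=2 J1=0 J2=0
add link → L=3 J1=0 J2=0
P@0,1 dof=1 J1 → L=3 J1=1 J2=0
C@1,2 dof=2 J2 → L=3 J1=1 J2=1
M=3(L−1)−2J1−J2=3·2−2·1−1=3

M = 3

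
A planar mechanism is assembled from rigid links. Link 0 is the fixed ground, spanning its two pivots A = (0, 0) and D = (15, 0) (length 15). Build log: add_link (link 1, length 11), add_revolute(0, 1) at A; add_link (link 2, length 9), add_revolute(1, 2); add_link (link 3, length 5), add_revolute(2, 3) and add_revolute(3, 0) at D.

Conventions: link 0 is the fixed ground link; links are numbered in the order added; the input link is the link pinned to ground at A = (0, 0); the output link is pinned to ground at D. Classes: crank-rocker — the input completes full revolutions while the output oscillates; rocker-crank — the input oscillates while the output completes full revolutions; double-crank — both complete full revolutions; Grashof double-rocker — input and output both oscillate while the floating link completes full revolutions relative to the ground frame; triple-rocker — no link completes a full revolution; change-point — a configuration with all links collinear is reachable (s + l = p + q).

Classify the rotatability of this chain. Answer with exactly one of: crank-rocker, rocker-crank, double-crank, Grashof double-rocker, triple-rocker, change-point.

lengths: ground=15, input=11, coupler=9, output=5
sorted: s=5 (shortest), l=15 (longest), p+q=20
s + l = 20 vs p + q = 20
s + l = p + q → change-point (collinear configuration reachable)

change-point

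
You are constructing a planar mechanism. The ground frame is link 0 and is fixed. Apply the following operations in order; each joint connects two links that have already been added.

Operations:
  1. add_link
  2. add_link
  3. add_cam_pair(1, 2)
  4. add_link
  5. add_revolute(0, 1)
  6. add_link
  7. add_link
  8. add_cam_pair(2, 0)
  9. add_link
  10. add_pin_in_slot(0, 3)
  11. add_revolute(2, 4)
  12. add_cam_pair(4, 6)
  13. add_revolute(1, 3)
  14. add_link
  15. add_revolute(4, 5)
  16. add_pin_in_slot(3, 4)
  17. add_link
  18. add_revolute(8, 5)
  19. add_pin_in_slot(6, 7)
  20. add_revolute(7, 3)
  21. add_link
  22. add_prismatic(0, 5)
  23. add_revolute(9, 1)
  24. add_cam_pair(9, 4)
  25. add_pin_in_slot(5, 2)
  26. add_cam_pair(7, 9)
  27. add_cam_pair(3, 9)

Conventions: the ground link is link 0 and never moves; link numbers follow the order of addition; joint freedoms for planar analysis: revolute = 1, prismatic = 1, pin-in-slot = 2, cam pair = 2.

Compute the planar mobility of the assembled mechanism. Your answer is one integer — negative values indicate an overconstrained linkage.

(L,J1,J2)=(1,0,0); link0 fixed
link1: (2,0,0)
link2: (3,0,0)
C 1-2 [J2]: (3,0,1)
link3: (4,0,1)
R 0-1 [J1]: (4,1,1)
link4: (5,1,1)
link5: (6,1,1)
C 2-0 [J2]: (6,1,2)
link6: (7,1,2)
PS 0-3 [J2]: (7,1,3)
R 2-4 [J1]: (7,2,3)
C 4-6 [J2]: (7,2,4)
R 1-3 [J1]: (7,3,4)
link7: (8,3,4)
R 4-5 [J1]: (8,4,4)
PS 3-4 [J2]: (8,4,5)
link8: (9,4,5)
R 8-5 [J1]: (9,5,5)
PS 6-7 [J2]: (9,5,6)
R 7-3 [J1]: (9,6,6)
link9: (10,6,6)
P 0-5 [J1]: (10,7,6)
R 9-1 [J1]: (10,8,6)
C 9-4 [J2]: (10,8,7)
PS 5-2 [J2]: (10,8,8)
C 7-9 [J2]: (10,8,9)
C 3-9 [J2]: (10,8,10)
Grübler: 3·9 − 2·8 − 10 = 1

M = 1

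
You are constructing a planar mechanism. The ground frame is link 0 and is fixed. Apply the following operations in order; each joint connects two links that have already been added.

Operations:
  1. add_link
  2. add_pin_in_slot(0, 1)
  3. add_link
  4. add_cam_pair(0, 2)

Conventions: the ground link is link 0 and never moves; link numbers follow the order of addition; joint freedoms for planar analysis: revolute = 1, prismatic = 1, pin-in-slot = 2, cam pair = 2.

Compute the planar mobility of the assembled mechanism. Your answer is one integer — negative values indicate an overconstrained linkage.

ground; <1,0,0>
#1 <2,0,0>
PS:0↔1 J2 <2,0,1>
#2 <3,0,1>
C:0↔2 J2 <3,0,2>
3×2 − 2×0 − 1×2 = 4

M = 4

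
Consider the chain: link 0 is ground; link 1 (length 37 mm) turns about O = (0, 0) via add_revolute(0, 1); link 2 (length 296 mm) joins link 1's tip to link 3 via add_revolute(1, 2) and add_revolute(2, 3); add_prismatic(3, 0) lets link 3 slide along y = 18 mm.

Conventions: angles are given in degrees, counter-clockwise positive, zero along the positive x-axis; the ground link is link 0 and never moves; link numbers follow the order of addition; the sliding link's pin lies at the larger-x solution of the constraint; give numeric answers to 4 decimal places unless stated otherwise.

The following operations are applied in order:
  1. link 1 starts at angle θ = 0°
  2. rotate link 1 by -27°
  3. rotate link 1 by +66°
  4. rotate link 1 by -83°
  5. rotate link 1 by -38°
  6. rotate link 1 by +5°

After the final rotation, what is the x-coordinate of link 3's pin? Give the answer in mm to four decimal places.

geometry: r = 37 mm, L = 296 mm, e = 18 mm; θ starts at 0°
rotate link 1 by -27°: θ ← 0° -27° = -27°
rotate link 1 by +66°: θ ← -27° +66° = 39°
rotate link 1 by -83°: θ ← 39° -83° = -44°
rotate link 1 by -38°: θ ← -44° -38° = -82°
rotate link 1 by +5°: θ ← -82° +5° = -77°
crank pin P = (r cos θ, r sin θ) = (8.323189, -36.051692)
h = r sin θ − e = -36.051692 − 18 = -54.051692
x = r cos θ + √(L² − h²) = 8.323189 + 291.023048 = 299.346237

299.3462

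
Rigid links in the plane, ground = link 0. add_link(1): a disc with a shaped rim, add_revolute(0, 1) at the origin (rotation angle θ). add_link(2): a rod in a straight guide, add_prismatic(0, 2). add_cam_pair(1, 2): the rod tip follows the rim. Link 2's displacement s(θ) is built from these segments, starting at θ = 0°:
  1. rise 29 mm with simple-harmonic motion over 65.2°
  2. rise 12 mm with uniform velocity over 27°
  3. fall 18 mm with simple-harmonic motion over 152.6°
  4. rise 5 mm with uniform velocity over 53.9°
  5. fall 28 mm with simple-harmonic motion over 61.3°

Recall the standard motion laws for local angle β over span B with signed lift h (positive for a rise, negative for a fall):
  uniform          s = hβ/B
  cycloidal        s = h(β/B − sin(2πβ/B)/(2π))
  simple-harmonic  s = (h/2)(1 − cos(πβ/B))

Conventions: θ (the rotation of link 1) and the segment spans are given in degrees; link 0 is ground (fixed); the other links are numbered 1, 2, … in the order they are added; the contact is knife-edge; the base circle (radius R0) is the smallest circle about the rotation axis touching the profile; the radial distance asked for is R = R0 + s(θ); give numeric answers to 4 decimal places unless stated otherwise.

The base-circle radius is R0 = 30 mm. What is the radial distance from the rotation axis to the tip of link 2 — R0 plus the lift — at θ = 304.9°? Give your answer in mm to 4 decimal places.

segment 1 (0° to 65.2°, simple-harmonic, h = 29) is passed completely: s = 0.0000 + (29) = 29.0000
segment 2 (65.2° to 92.2°, uniform, h = 12) is passed completely: s = 29.0000 + (12) = 41.0000
segment 3 (92.2° to 244.8°, simple-harmonic, h = -18) is passed completely: s = 41.0000 + (-18) = 23.0000
segment 4 (244.8° to 298.7°, uniform, h = 5) is passed completely: s = 23.0000 + (5) = 28.0000
θ = 304.9° falls in segment 5 (298.7° to 360°, simple-harmonic, h = -28): β = 304.9 − 298.7 = 6.2°, B = 61.3°; Δs = -28/2·(1 − cos(π·0.1011)) = -0.7008; s = 28.0000 − 0.7008 = 27.2992
R = R0 + s = 30 + 27.2992 = 57.2992

57.2992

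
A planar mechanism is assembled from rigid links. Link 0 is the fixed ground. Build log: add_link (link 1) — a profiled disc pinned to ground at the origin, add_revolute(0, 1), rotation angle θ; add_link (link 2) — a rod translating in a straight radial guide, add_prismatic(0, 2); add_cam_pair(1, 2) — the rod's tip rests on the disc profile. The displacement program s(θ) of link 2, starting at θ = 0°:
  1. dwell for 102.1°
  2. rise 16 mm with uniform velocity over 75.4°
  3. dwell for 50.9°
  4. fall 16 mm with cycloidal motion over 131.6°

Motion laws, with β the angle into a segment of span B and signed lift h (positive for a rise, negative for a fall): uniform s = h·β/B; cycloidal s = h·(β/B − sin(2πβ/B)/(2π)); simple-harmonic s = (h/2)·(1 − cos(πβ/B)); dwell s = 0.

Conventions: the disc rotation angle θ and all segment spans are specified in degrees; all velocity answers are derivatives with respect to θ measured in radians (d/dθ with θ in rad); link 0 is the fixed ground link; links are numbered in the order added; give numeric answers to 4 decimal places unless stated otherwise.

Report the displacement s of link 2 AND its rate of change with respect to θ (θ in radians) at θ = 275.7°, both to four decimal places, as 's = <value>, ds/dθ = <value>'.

seg 1 [0°–102.1°] dwell: s stays 0.0000
seg 2 [102.1°–177.5°] uniform, h=16: full span → s += 16 → s = 16.0000
seg 3 [177.5°–228.4°] dwell: s stays 16.0000
seg 4 [228.4°–360°] cycloidal, h=-16: θ=275.7° here. β=47.3, B=131.6. -16·(0.3594 − sin(2π·0.3594)/(2π)) = -3.7828 → s = 12.2172
velocity in seg [228.4°–360°] (cycloidal), θ in radians: β = 47.3° = 0.8255 rad, B = 131.6° = 2.2969 rad; ds/dθ = (h/B)(1 − cos(2πβ/B)) = ((-16)/2.2969)(1 − cos(2π·0.3594)) = -11.386876 mm/rad

s = 12.2172, ds/dθ = -11.3869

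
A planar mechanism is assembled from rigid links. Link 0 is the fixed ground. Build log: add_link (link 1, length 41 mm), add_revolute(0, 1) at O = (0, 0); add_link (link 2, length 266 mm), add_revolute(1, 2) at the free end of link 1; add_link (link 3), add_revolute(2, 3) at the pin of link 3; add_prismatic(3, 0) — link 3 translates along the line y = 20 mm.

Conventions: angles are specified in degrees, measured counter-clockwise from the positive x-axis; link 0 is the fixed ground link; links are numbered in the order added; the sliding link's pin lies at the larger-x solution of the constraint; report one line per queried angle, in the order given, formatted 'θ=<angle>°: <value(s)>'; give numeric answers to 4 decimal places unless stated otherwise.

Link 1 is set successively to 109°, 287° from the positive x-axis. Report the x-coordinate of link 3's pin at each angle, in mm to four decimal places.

geometry: r = 41 mm, L = 266 mm, e = 20 mm
θ=109°: crank pin P = (r cos θ, r sin θ) = (-13.348294, 38.766262)
θ=109°: h = r sin θ − e = 38.766262 − 20 = 18.766262
θ=109°: x = r cos θ + √(L² − h²) = -13.348294 + 265.337196 = 251.988901
θ=287°: crank pin P = (r cos θ, r sin θ) = (11.987240, -39.208495)
θ=287°: h = r sin θ − e = -39.208495 − 20 = -59.208495
θ=287°: x = r cos θ + √(L² − h²) = 11.987240 + 259.326732 = 271.313972

θ=109°: 251.9889
θ=287°: 271.3140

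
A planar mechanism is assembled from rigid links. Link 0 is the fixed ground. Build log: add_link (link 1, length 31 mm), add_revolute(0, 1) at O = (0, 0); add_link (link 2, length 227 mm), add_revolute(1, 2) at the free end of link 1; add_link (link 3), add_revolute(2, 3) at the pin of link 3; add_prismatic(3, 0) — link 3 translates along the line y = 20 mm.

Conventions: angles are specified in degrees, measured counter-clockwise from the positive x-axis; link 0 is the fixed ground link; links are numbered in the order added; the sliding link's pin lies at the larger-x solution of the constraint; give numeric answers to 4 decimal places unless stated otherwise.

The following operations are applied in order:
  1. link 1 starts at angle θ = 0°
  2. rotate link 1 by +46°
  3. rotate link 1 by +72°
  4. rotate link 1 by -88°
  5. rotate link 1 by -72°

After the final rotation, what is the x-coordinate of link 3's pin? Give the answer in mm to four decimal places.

geometry: r = 31 mm, L = 227 mm, e = 20 mm; θ starts at 0°
rotate link 1 by +46°: θ ← 0° +46° = 46°
rotate link 1 by +72°: θ ← 46° +72° = 118°
rotate link 1 by -88°: θ ← 118° -88° = 30°
rotate link 1 by -72°: θ ← 30° -72° = -42°
crank pin P = (r cos θ, r sin θ) = (23.037490, -20.743049)
h = r sin θ − e = -20.743049 − 20 = -40.743049
x = r cos θ + √(L² − h²) = 23.037490 + 223.313690 = 246.351179

246.3512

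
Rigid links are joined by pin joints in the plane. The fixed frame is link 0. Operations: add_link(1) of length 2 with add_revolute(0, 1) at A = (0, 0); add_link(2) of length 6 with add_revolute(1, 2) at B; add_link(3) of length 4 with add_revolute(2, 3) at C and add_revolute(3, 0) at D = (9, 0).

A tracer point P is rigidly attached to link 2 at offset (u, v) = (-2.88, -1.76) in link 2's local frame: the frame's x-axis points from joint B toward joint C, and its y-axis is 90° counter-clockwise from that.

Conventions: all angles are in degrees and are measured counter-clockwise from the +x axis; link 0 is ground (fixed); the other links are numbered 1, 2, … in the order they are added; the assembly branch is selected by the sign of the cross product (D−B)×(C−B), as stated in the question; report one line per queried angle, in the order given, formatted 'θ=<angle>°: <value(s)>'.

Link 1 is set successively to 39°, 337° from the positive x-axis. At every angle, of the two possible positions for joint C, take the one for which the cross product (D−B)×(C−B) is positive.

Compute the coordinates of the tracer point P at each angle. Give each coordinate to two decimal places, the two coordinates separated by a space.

A=(0,0), D=(9.00,0)
θ=39°: B = A + 2.00·(cos39°, sin39°) = (1.5543, 1.2586)
θ=39°: |BD| = 7.5513
θ=39°: circle(B,6.00) ∩ circle(D,4.00): a=5.0999, h=3.1608
θ=39°:   candidates: C₊=(7.1097,3.5252) cross=23.868; C₋=(6.0561,-2.7080) cross=-23.868
θ=39°:   branch + wants cross > 0 → take C=(7.1097,3.5252) (cross=23.868)
θ=39°: ex = (C−B)/|BC| = (0.9259,0.3778); ey = (-0.3778,0.9259)
θ=39°: P = B + -2.88·ex + -1.76·ey = (-0.4475,-1.4589)
θ=337°: B = A + 2.00·(cos337°, sin337°) = (1.8410, -0.7815)
θ=337°: |BD| = 7.2015
θ=337°: circle(B,6.00) ∩ circle(D,4.00): a=4.9894, h=3.3326
θ=337°:   candidates: C₊=(6.4393,3.0729) cross=24.000; C₋=(7.1625,-3.5530) cross=-24.000
θ=337°:   branch + wants cross > 0 → take C=(6.4393,3.0729) (cross=24.000)
θ=337°: ex = (C−B)/|BC| = (0.7664,0.6424); ey = (-0.6424,0.7664)
θ=337°: P = B + -2.88·ex + -1.76·ey = (0.7645,-3.9804)

θ=39°: -0.45 -1.46
θ=337°: 0.76 -3.98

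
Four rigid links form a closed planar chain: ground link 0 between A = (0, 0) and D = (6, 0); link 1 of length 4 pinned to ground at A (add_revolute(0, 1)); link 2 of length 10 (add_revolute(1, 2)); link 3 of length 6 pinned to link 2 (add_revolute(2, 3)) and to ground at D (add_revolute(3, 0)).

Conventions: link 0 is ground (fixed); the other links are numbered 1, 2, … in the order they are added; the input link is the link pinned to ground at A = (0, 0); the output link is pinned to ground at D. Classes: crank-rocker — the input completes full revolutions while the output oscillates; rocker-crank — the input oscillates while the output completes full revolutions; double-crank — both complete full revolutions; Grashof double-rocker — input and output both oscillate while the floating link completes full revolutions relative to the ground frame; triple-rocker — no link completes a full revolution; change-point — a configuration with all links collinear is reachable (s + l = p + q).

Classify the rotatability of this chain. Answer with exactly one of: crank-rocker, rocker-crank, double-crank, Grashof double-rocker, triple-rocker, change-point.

lengths: ground=6, input=4, coupler=10, output=6
sorted: s=4 (shortest), l=10 (longest), p+q=12
s + l = 14 vs p + q = 12
s + l > p + q → non-Grashof → no link fully rotates → triple-rocker

triple-rocker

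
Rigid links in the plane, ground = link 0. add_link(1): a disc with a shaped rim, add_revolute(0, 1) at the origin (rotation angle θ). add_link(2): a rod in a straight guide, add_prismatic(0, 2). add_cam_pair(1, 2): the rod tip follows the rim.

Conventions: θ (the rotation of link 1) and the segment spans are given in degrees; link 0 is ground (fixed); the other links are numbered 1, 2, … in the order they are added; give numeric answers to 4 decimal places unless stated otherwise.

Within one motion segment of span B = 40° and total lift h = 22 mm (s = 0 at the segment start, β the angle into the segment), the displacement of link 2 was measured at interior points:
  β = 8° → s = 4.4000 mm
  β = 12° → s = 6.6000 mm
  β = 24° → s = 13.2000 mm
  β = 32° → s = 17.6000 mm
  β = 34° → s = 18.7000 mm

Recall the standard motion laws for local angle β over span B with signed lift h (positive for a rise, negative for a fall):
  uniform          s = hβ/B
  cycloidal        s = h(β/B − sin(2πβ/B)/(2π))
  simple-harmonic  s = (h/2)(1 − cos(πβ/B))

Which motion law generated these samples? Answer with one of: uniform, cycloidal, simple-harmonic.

candidates at β/B = r: uniform s = h·r (linear in β); cycloidal s = h·(r − sin(2πr)/(2π)); simple-harmonic s = (h/2)(1 − cos(πr))
β=8°: printed 4.4000 | uniform 4.4000, cycloidal 1.0700, simple-harmonic 2.1008
β=12°: printed 6.6000 | uniform 6.6000, cycloidal 3.2700, simple-harmonic 4.5344
β=24°: printed 13.2000 | uniform 13.2000, cycloidal 15.2581, simple-harmonic 14.3992
β=32°: printed 17.6000 | uniform 17.6000, cycloidal 20.9300, simple-harmonic 19.8992
β=34°: printed 18.7000 | uniform 18.7000, cycloidal 21.5327, simple-harmonic 20.8011
only one law matches every sample → uniform

uniform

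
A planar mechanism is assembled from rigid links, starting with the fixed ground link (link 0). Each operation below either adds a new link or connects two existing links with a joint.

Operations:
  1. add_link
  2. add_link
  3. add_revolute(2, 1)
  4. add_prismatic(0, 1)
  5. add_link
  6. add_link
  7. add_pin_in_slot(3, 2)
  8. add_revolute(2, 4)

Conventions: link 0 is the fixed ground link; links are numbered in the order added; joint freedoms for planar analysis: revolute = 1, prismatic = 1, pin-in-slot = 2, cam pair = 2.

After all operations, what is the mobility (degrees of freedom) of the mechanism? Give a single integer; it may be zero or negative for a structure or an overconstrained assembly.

(L,J1,J2)=(1,0,0); link0 fixed
link1: (2,0,0)
link2: (3,0,0)
R 2-1 [J1]: (3,1,0)
P 0-1 [J1]: (3,2,0)
link3: (4,2,0)
link4: (5,2,0)
PS 3-2 [J2]: (5,2,1)
R 2-4 [J1]: (5,3,1)
Grübler: 3·4 − 2·3 − 1 = 5

M = 5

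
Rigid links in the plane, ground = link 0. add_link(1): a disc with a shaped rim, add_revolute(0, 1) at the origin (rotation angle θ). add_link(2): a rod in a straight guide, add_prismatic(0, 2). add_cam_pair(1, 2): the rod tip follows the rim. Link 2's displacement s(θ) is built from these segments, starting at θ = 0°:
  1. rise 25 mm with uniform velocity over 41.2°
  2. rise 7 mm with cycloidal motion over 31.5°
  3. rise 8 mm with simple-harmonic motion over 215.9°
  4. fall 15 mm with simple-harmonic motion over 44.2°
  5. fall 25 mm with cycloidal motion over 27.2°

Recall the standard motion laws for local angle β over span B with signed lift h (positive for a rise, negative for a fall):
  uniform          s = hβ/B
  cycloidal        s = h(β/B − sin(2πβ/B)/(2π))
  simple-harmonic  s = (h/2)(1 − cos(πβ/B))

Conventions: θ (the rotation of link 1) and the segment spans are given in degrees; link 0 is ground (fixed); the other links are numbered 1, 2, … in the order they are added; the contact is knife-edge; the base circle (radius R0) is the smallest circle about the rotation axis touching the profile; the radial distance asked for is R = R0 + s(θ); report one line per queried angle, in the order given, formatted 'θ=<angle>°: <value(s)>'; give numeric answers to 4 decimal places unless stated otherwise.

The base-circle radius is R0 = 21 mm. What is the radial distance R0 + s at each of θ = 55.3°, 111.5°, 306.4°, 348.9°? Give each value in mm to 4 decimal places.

segment 1 (0° to 41.2°, uniform, h = 25) is passed completely: s = 0.0000 + (25) = 25.0000
θ = 55.3° falls in segment 2 (41.2° to 72.7°, cycloidal, h = 7): β = 55.3 − 41.2 = 14.1°, B = 31.5°; Δs = 7·(0.4476 − sin(2π·0.4476)/(2π)) = 2.7733; s = 25.0000 + 2.7733 = 27.7733
segment 2 (41.2° to 72.7°, cycloidal, h = 7) is passed completely: s = 25.0000 + (7) = 32.0000
θ = 111.5° falls in segment 3 (72.7° to 288.6°, simple-harmonic, h = 8): β = 111.5 − 72.7 = 38.8°, B = 215.9°; Δs = 8/2·(1 − cos(π·0.1797)) = 0.6208; s = 32.0000 + 0.6208 = 32.6208
segment 3 (72.7° to 288.6°, simple-harmonic, h = 8) is passed completely: s = 32.0000 + (8) = 40.0000
θ = 306.4° falls in segment 4 (288.6° to 332.8°, simple-harmonic, h = -15): β = 306.4 − 288.6 = 17.8°, B = 44.2°; Δs = -15/2·(1 − cos(π·0.4027)) = -5.2433; s = 40.0000 − 5.2433 = 34.7567
segment 4 (288.6° to 332.8°, simple-harmonic, h = -15) is passed completely: s = 40.0000 + (-15) = 25.0000
θ = 348.9° falls in segment 5 (332.8° to 360°, cycloidal, h = -25): β = 348.9 − 332.8 = 16.1°, B = 27.2°; Δs = -25·(0.5919 − sin(2π·0.5919)/(2π)) = -16.9700; s = 25.0000 − 16.9700 = 8.0300
θ=55.3°: R = R0 + s = 21 + 27.7733 = 48.7733
θ=111.5°: R = R0 + s = 21 + 32.6208 = 53.6208
θ=306.4°: R = R0 + s = 21 + 34.7567 = 55.7567
θ=348.9°: R = R0 + s = 21 + 8.0300 = 29.0300

θ=55.3°: 48.7733
θ=111.5°: 53.6208
θ=306.4°: 55.7567
θ=348.9°: 29.0300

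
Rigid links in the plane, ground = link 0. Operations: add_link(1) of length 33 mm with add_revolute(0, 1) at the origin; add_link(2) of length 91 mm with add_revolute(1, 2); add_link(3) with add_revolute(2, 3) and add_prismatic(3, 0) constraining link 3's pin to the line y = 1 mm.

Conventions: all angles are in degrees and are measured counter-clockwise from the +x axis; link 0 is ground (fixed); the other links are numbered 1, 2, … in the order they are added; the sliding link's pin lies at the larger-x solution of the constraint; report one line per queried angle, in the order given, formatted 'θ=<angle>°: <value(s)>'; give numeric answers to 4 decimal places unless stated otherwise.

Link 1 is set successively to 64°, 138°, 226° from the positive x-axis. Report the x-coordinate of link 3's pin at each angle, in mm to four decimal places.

geometry: r = 33 mm, L = 91 mm, e = 1 mm
θ=64°: crank pin P = (r cos θ, r sin θ) = (14.466248, 29.660204)
θ=64°: h = r sin θ − e = 29.660204 − 1 = 28.660204
θ=64°: x = r cos θ + √(L² − h²) = 14.466248 + 86.368934 = 100.835182
θ=138°: crank pin P = (r cos θ, r sin θ) = (-24.523779, 22.081310)
θ=138°: h = r sin θ − e = 22.081310 − 1 = 21.081310
θ=138°: x = r cos θ + √(L² − h²) = -24.523779 + 88.524451 = 64.000671
θ=226°: crank pin P = (r cos θ, r sin θ) = (-22.923726, -23.738213)
θ=226°: h = r sin θ − e = -23.738213 − 1 = -24.738213
θ=226°: x = r cos θ + √(L² − h²) = -22.923726 + 87.572946 = 64.649219

θ=64°: 100.8352
θ=138°: 64.0007
θ=226°: 64.6492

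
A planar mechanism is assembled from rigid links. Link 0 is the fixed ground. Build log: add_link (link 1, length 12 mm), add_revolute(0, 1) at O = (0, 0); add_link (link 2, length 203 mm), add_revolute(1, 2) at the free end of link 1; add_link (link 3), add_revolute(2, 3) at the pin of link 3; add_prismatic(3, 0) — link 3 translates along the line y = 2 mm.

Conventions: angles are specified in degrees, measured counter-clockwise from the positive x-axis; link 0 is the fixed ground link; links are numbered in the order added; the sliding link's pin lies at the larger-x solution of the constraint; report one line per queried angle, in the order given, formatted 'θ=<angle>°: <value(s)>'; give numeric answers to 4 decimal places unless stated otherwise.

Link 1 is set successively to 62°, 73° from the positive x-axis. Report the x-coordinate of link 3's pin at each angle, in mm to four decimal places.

geometry: r = 12 mm, L = 203 mm, e = 2 mm
θ=62°: crank pin P = (r cos θ, r sin θ) = (5.633659, 10.595371)
θ=62°: h = r sin θ − e = 10.595371 − 2 = 8.595371
θ=62°: x = r cos θ + √(L² − h²) = 5.633659 + 202.817947 = 208.451606
θ=73°: crank pin P = (r cos θ, r sin θ) = (3.508460, 11.475657)
θ=73°: h = r sin θ − e = 11.475657 − 2 = 9.475657
θ=73°: x = r cos θ + √(L² − h²) = 3.508460 + 202.778727 = 206.287187

θ=62°: 208.4516
θ=73°: 206.2872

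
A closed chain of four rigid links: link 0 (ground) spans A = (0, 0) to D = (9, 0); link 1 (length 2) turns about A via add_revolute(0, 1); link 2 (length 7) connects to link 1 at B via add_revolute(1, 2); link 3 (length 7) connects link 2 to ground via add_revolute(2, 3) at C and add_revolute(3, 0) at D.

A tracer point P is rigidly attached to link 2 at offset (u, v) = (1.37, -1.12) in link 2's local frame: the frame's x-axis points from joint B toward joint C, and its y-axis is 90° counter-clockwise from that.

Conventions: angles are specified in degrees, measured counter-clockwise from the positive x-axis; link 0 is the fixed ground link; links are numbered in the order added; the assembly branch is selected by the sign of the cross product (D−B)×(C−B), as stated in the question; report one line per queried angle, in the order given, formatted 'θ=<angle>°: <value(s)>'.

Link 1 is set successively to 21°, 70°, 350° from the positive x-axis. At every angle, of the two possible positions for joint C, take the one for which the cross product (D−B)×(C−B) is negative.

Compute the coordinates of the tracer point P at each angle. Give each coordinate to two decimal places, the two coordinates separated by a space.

A=(0,0), D=(9.00,0)
θ=21°: B = A + 2.00·(cos21°, sin21°) = (1.8672, 0.7167)
θ=21°: |BD| = 7.1688
θ=21°: circle(B,7.00) ∩ circle(D,7.00): a=3.5844, h=6.0127
θ=21°:   candidates: C₊=(6.0347,6.3409) cross=43.103; C₋=(4.8324,-5.6242) cross=-43.103
θ=21°:   branch - wants cross < 0 → take C=(4.8324,-5.6242) (cross=-43.103)
θ=21°: ex = (C−B)/|BC| = (0.4236,-0.9058); ey = (0.9058,0.4236)
θ=21°: P = B + 1.37·ex + -1.12·ey = (1.4330,-0.9987)
θ=70°: B = A + 2.00·(cos70°, sin70°) = (0.6840, 1.8794)
θ=70°: |BD| = 8.5257
θ=70°: circle(B,7.00) ∩ circle(D,7.00): a=4.2628, h=5.5523
θ=70°:   candidates: C₊=(6.0660,6.3554) cross=47.337; C₋=(3.6181,-4.4760) cross=-47.337
θ=70°:   branch - wants cross < 0 → take C=(3.6181,-4.4760) (cross=-47.337)
θ=70°: ex = (C−B)/|BC| = (0.4191,-0.9079); ey = (0.9079,0.4191)
θ=70°: P = B + 1.37·ex + -1.12·ey = (0.2414,0.1661)
θ=350°: B = A + 2.00·(cos350°, sin350°) = (1.9696, -0.3473)
θ=350°: |BD| = 7.0390
θ=350°: circle(B,7.00) ∩ circle(D,7.00): a=3.5195, h=6.0509
θ=350°:   candidates: C₊=(5.1863,5.8699) cross=42.592; C₋=(5.7834,-6.2172) cross=-42.592
θ=350°:   branch - wants cross < 0 → take C=(5.7834,-6.2172) (cross=-42.592)
θ=350°: ex = (C−B)/|BC| = (0.5448,-0.8386); ey = (0.8386,0.5448)
θ=350°: P = B + 1.37·ex + -1.12·ey = (1.7768,-2.1063)

θ=21°: 1.43 -1.00
θ=70°: 0.24 0.17
θ=350°: 1.78 -2.11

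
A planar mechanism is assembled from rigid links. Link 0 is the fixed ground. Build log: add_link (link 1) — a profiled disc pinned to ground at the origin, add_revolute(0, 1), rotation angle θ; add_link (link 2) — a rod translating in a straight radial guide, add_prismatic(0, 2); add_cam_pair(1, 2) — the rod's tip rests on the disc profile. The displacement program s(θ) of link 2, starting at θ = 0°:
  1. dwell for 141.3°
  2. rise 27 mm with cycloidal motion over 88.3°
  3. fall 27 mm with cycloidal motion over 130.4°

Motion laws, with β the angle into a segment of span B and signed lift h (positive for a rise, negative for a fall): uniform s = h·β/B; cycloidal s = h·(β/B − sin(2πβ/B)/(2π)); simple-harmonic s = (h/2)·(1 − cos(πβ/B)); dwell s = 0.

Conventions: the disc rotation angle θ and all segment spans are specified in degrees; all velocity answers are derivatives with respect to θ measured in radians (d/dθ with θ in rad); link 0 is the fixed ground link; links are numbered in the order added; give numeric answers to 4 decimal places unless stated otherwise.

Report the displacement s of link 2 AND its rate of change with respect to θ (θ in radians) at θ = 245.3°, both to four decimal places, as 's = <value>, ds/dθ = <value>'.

seg 1 [0°–141.3°] dwell: s stays 0.0000
seg 2 [141.3°–229.6°] cycloidal, h=27: full span → s += 27 → s = 27.0000
seg 3 [229.6°–360°] cycloidal, h=-27: θ=245.3° here. β=15.7, B=130.4. -27·(0.1204 − sin(2π·0.1204)/(2π)) = -0.3013 → s = 26.6987
velocity in seg [229.6°–360°] (cycloidal), θ in radians: β = 15.7° = 0.2740 rad, B = 130.4° = 2.2759 rad; ds/dθ = (h/B)(1 − cos(2πβ/B)) = ((-27)/2.2759)(1 − cos(2π·0.1204)) = -3.235726 mm/rad

s = 26.6987, ds/dθ = -3.2357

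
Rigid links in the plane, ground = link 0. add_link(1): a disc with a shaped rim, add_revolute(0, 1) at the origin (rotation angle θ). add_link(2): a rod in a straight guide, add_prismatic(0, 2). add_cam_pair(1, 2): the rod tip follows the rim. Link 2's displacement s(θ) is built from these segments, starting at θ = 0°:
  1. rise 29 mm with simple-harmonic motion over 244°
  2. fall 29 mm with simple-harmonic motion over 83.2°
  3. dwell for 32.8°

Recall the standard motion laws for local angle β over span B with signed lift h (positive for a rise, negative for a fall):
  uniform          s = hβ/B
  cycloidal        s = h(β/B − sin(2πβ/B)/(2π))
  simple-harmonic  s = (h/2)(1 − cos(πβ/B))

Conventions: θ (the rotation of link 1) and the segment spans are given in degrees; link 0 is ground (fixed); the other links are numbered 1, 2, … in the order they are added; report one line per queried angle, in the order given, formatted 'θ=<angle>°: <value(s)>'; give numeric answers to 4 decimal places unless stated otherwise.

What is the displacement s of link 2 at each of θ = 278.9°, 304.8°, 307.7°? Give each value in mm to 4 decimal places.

segment 1 (0° to 244°, simple-harmonic, h = 29) is passed completely: s = 0.0000 + (29) = 29.0000
θ = 278.9° falls in segment 2 (244° to 327.2°, simple-harmonic, h = -29): β = 278.9 − 244 = 34.9°, B = 83.2°; Δs = -29/2·(1 − cos(π·0.4195)) = -10.8707; s = 29.0000 − 10.8707 = 18.1293
θ = 304.8° falls in segment 2 (244° to 327.2°, simple-harmonic, h = -29): β = 304.8 − 244 = 60.8°, B = 83.2°; Δs = -29/2·(1 − cos(π·0.7308)) = -24.1153; s = 29.0000 − 24.1153 = 4.8847
θ = 307.7° falls in segment 2 (244° to 327.2°, simple-harmonic, h = -29): β = 307.7 − 244 = 63.7°, B = 83.2°; Δs = -29/2·(1 − cos(π·0.7656)) = -25.2438; s = 29.0000 − 25.2438 = 3.7562

θ=278.9°: 18.1293
θ=304.8°: 4.8847
θ=307.7°: 3.7562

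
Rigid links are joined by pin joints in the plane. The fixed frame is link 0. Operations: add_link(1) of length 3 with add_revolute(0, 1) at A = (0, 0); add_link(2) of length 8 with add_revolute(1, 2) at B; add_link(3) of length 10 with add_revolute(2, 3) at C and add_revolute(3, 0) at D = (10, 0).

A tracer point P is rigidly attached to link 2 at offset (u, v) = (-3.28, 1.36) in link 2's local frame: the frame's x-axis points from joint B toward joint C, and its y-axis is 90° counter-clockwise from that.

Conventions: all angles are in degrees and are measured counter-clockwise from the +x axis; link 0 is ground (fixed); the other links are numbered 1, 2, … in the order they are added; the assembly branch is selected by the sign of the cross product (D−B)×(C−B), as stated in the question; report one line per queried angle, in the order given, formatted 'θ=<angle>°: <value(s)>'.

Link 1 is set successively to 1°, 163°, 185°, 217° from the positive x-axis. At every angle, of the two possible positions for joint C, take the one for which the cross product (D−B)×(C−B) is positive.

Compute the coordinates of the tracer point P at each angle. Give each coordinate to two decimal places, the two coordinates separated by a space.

A=(0,0), D=(10.00,0)
θ=1°: B = A + 3.00·(cos1°, sin1°) = (2.9995, 0.0524)
θ=1°: |BD| = 7.0007
θ=1°: circle(B,8.00) ∩ circle(D,10.00): a=0.9291, h=7.9459
θ=1°:   candidates: C₊=(3.9881,7.9910) cross=55.626; C₋=(3.8692,-7.9002) cross=-55.626
θ=1°:   branch + wants cross > 0 → take C=(3.9881,7.9910) (cross=55.626)
θ=1°: ex = (C−B)/|BC| = (0.1236,0.9923); ey = (-0.9923,0.1236)
θ=1°: P = B + -3.28·ex + 1.36·ey = (1.2447,-3.0345)
θ=163°: B = A + 3.00·(cos163°, sin163°) = (-2.8689, 0.8771)
θ=163°: |BD| = 12.8988
θ=163°: circle(B,8.00) ∩ circle(D,10.00): a=5.0539, h=6.2015
θ=163°:   candidates: C₊=(2.5950,6.7206) cross=79.991; C₋=(1.7516,-5.6537) cross=-79.991
θ=163°:   branch + wants cross > 0 → take C=(2.5950,6.7206) (cross=79.991)
θ=163°: ex = (C−B)/|BC| = (0.6830,0.7304); ey = (-0.7304,0.6830)
θ=163°: P = B + -3.28·ex + 1.36·ey = (-6.1025,-0.5898)
θ=185°: B = A + 3.00·(cos185°, sin185°) = (-2.9886, -0.2615)
θ=185°: |BD| = 12.9912
θ=185°: circle(B,8.00) ∩ circle(D,10.00): a=5.1101, h=6.1553
θ=185°:   candidates: C₊=(1.9966,5.9954) cross=79.964; C₋=(2.2443,-6.3126) cross=-79.964
θ=185°:   branch + wants cross > 0 → take C=(1.9966,5.9954) (cross=79.964)
θ=185°: ex = (C−B)/|BC| = (0.6231,0.7821); ey = (-0.7821,0.6231)
θ=185°: P = B + -3.28·ex + 1.36·ey = (-6.0962,-1.9793)
θ=217°: B = A + 3.00·(cos217°, sin217°) = (-2.3959, -1.8054)
θ=217°: |BD| = 12.5267
θ=217°: circle(B,8.00) ∩ circle(D,10.00): a=4.8264, h=6.3801
θ=217°:   candidates: C₊=(1.4606,5.2037) cross=79.922; C₋=(3.2997,-7.4233) cross=-79.922
θ=217°:   branch + wants cross > 0 → take C=(1.4606,5.2037) (cross=79.922)
θ=217°: ex = (C−B)/|BC| = (0.4821,0.8761); ey = (-0.8761,0.4821)
θ=217°: P = B + -3.28·ex + 1.36·ey = (-5.1686,-4.0236)

θ=1°: 1.24 -3.03
θ=163°: -6.10 -0.59
θ=185°: -6.10 -1.98
θ=217°: -5.17 -4.02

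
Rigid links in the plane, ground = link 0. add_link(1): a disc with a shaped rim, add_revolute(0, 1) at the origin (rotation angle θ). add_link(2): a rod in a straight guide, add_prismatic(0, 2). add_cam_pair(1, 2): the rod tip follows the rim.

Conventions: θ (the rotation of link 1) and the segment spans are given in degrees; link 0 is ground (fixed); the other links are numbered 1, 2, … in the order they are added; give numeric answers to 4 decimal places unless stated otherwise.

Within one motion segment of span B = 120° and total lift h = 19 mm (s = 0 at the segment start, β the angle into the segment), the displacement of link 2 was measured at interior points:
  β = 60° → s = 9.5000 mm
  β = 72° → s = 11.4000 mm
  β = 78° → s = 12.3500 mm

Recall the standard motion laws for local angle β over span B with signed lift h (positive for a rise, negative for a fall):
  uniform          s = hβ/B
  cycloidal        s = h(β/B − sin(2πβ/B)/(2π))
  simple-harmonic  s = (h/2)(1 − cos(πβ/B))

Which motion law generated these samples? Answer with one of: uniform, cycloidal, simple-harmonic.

candidates at β/B = r: uniform s = h·r (linear in β); cycloidal s = h·(r − sin(2πr)/(2π)); simple-harmonic s = (h/2)(1 − cos(πr))
β=60°: printed 9.5000 | uniform 9.5000, cycloidal 9.5000, simple-harmonic 9.5000
β=72°: printed 11.4000 | uniform 11.4000, cycloidal 13.1774, simple-harmonic 12.4357
β=78°: printed 12.3500 | uniform 12.3500, cycloidal 14.7964, simple-harmonic 13.8129
only one law matches every sample → uniform

uniform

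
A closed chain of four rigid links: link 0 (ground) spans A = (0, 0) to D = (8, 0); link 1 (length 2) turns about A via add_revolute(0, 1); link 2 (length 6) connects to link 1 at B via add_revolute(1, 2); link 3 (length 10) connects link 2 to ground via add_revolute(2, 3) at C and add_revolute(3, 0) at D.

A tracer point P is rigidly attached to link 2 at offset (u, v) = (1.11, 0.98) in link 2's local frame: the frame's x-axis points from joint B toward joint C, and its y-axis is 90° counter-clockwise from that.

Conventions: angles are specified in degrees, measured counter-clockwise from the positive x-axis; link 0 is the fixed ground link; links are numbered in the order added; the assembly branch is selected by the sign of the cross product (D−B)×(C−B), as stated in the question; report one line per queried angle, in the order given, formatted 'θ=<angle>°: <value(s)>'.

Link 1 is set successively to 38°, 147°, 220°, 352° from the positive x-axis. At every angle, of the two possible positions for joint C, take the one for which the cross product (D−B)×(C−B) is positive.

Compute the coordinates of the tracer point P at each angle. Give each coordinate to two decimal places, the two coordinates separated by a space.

A=(0,0), D=(8.00,0)
θ=38°: B = A + 2.00·(cos38°, sin38°) = (1.5760, 1.2313)
θ=38°: |BD| = 6.5409
θ=38°: circle(B,6.00) ∩ circle(D,10.00): a=-1.6218, h=5.7767
θ=38°:   candidates: C₊=(1.0707,7.2100) cross=37.785; C₋=(-1.1042,-4.1367) cross=-37.785
θ=38°:   branch + wants cross > 0 → take C=(1.0707,7.2100) (cross=37.785)
θ=38°: ex = (C−B)/|BC| = (-0.0842,0.9964); ey = (-0.9964,-0.0842)
θ=38°: P = B + 1.11·ex + 0.98·ey = (0.5060,2.2548)
θ=147°: B = A + 2.00·(cos147°, sin147°) = (-1.6773, 1.0893)
θ=147°: |BD| = 9.7385
θ=147°: circle(B,6.00) ∩ circle(D,10.00): a=1.5833, h=5.7873
θ=147°:   candidates: C₊=(0.5433,6.6632) cross=56.360; C₋=(-0.7513,-4.8388) cross=-56.360
θ=147°:   branch + wants cross > 0 → take C=(0.5433,6.6632) (cross=56.360)
θ=147°: ex = (C−B)/|BC| = (0.3701,0.9290); ey = (-0.9290,0.3701)
θ=147°: P = B + 1.11·ex + 0.98·ey = (-2.1769,2.4832)
θ=220°: B = A + 2.00·(cos220°, sin220°) = (-1.5321, -1.2856)
θ=220°: |BD| = 9.6184
θ=220°: circle(B,6.00) ∩ circle(D,10.00): a=1.4822, h=5.8140
θ=220°:   candidates: C₊=(-0.8402,4.6744) cross=55.922; C₋=(0.7139,-6.8493) cross=-55.922
θ=220°:   branch + wants cross > 0 → take C=(-0.8402,4.6744) (cross=55.922)
θ=220°: ex = (C−B)/|BC| = (0.1153,0.9933); ey = (-0.9933,0.1153)
θ=220°: P = B + 1.11·ex + 0.98·ey = (-2.3776,-0.0700)
θ=352°: B = A + 2.00·(cos352°, sin352°) = (1.9805, -0.2783)
θ=352°: |BD| = 6.0259
θ=352°: circle(B,6.00) ∩ circle(D,10.00): a=-2.2975, h=5.5427
θ=352°:   candidates: C₊=(-0.5705,5.1523) cross=33.400; C₋=(-0.0585,-5.9213) cross=-33.400
θ=352°:   branch + wants cross > 0 → take C=(-0.5705,5.1523) (cross=33.400)
θ=352°: ex = (C−B)/|BC| = (-0.4252,0.9051); ey = (-0.9051,-0.4252)
θ=352°: P = B + 1.11·ex + 0.98·ey = (0.6216,0.3097)

θ=38°: 0.51 2.25
θ=147°: -2.18 2.48
θ=220°: -2.38 -0.07
θ=352°: 0.62 0.31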